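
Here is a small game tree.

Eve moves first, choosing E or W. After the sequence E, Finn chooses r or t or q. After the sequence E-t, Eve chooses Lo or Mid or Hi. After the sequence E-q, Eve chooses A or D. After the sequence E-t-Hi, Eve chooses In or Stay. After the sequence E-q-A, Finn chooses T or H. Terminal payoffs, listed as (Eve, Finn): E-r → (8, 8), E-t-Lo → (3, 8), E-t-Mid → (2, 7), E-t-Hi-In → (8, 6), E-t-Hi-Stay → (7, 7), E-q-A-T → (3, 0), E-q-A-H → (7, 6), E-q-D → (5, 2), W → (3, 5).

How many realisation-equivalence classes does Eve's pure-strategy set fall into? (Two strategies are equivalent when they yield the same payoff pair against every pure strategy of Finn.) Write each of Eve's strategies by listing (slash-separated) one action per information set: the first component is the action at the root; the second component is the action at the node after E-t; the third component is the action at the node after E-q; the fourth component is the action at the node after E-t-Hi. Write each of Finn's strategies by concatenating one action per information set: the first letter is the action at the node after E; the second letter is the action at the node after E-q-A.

Eve has 24 pure strategies: E/Lo/A/In, E/Lo/A/Stay, E/Lo/D/In, E/Lo/D/Stay, E/Mid/A/In, E/Mid/A/Stay, E/Mid/D/In, E/Mid/D/Stay, E/Hi/A/In, E/Hi/A/Stay, E/Hi/D/In, E/Hi/D/Stay, W/Lo/A/In, W/Lo/A/Stay, W/Lo/D/In, W/Lo/D/Stay, W/Mid/A/In, W/Mid/A/Stay, W/Mid/D/In, W/Mid/D/Stay, W/Hi/A/In, W/Hi/A/Stay, W/Hi/D/In, W/Hi/D/Stay. Columns: rT, rH, tT, tH, qT, qH.
{E/Lo/A/In, E/Lo/A/Stay} → row (8,8) (8,8) (3,8) (3,8) (3,0) (7,6)
{E/Lo/D/In, E/Lo/D/Stay} → row (8,8) (8,8) (3,8) (3,8) (5,2) (5,2)
{E/Mid/A/In, E/Mid/A/Stay} → row (8,8) (8,8) (2,7) (2,7) (3,0) (7,6)
{E/Mid/D/In, E/Mid/D/Stay} → row (8,8) (8,8) (2,7) (2,7) (5,2) (5,2)
{E/Hi/A/In} → row (8,8) (8,8) (8,6) (8,6) (3,0) (7,6)
{E/Hi/A/Stay} → row (8,8) (8,8) (7,7) (7,7) (3,0) (7,6)
{E/Hi/D/In} → row (8,8) (8,8) (8,6) (8,6) (5,2) (5,2)
{E/Hi/D/Stay} → row (8,8) (8,8) (7,7) (7,7) (5,2) (5,2)
{W/Lo/A/In, W/Lo/A/Stay, W/Lo/D/In, W/Lo/D/Stay, W/Mid/A/In, W/Mid/A/Stay, W/Mid/D/In, W/Mid/D/Stay, W/Hi/A/In, W/Hi/A/Stay, W/Hi/D/In, W/Hi/D/Stay} → row (3,5) (3,5) (3,5) (3,5) (3,5) (3,5)
That's 9 distinct rows out of 24 strategies.

9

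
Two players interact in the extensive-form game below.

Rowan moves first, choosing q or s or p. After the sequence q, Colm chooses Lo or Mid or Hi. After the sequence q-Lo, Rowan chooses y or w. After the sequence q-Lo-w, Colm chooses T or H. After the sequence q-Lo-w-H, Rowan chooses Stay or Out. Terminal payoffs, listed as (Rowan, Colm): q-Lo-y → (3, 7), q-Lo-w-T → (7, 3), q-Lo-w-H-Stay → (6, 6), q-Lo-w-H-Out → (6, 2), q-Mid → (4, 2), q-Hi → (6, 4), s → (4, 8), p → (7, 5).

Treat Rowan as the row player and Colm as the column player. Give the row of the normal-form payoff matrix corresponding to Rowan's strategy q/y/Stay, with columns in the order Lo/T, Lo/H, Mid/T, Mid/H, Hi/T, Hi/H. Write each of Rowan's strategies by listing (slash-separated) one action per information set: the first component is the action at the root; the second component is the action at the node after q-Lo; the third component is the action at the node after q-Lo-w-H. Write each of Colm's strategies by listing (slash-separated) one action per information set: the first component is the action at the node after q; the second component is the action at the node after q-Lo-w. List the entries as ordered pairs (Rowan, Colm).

(3,7) (3,7) (4,2) (4,2) (6,4) (6,4)

vs Lo/T: Rowan plays q → Colm plays Lo at [q] → Rowan plays y at [q-Lo] → (3, 7)
vs Lo/H: Rowan plays q → Colm plays Lo at [q] → Rowan plays y at [q-Lo] → (3, 7)
vs Mid/T: Rowan plays q → Colm plays Mid at [q] → (4, 2)
vs Mid/H: Rowan plays q → Colm plays Mid at [q] → (4, 2)
vs Hi/T: Rowan plays q → Colm plays Hi at [q] → (6, 4)
vs Hi/H: Rowan plays q → Colm plays Hi at [q] → (6, 4)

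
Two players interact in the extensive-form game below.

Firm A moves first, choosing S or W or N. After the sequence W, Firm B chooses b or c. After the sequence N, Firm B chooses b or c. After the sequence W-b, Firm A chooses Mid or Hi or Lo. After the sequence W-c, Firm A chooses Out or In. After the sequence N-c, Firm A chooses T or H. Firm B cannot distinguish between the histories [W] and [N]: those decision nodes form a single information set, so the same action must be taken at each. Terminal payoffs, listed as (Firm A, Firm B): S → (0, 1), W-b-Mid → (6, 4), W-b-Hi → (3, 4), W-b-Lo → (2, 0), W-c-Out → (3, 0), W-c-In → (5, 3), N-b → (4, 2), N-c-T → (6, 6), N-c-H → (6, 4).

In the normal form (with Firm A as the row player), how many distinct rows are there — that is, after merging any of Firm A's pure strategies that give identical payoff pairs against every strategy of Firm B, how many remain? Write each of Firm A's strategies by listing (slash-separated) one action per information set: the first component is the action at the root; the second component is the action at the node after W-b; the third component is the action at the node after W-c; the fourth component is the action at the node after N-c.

9

Firm A has 36 pure strategies: S/Mid/Out/T, S/Mid/Out/H, S/Mid/In/T, S/Mid/In/H, S/Hi/Out/T, S/Hi/Out/H, S/Hi/In/T, S/Hi/In/H, S/Lo/Out/T, S/Lo/Out/H, S/Lo/In/T, S/Lo/In/H, W/Mid/Out/T, W/Mid/Out/H, W/Mid/In/T, W/Mid/In/H, W/Hi/Out/T, W/Hi/Out/H, W/Hi/In/T, W/Hi/In/H, W/Lo/Out/T, W/Lo/Out/H, W/Lo/In/T, W/Lo/In/H, N/Mid/Out/T, N/Mid/Out/H, N/Mid/In/T, N/Mid/In/H, N/Hi/Out/T, N/Hi/Out/H, N/Hi/In/T, N/Hi/In/H, N/Lo/Out/T, N/Lo/Out/H, N/Lo/In/T, N/Lo/In/H. Columns: b, c.
{S/Mid/Out/T, S/Mid/Out/H, S/Mid/In/T, S/Mid/In/H, S/Hi/Out/T, S/Hi/Out/H, S/Hi/In/T, S/Hi/In/H, S/Lo/Out/T, S/Lo/Out/H, S/Lo/In/T, S/Lo/In/H} → row (0,1) (0,1)
{W/Mid/Out/T, W/Mid/Out/H} → row (6,4) (3,0)
{W/Mid/In/T, W/Mid/In/H} → row (6,4) (5,3)
{W/Hi/Out/T, W/Hi/Out/H} → row (3,4) (3,0)
{W/Hi/In/T, W/Hi/In/H} → row (3,4) (5,3)
{W/Lo/Out/T, W/Lo/Out/H} → row (2,0) (3,0)
{W/Lo/In/T, W/Lo/In/H} → row (2,0) (5,3)
{N/Mid/Out/T, N/Mid/In/T, N/Hi/Out/T, N/Hi/In/T, N/Lo/Out/T, N/Lo/In/T} → row (4,2) (6,6)
{N/Mid/Out/H, N/Mid/In/H, N/Hi/Out/H, N/Hi/In/H, N/Lo/Out/H, N/Lo/In/H} → row (4,2) (6,4)
That's 9 distinct rows out of 36 strategies.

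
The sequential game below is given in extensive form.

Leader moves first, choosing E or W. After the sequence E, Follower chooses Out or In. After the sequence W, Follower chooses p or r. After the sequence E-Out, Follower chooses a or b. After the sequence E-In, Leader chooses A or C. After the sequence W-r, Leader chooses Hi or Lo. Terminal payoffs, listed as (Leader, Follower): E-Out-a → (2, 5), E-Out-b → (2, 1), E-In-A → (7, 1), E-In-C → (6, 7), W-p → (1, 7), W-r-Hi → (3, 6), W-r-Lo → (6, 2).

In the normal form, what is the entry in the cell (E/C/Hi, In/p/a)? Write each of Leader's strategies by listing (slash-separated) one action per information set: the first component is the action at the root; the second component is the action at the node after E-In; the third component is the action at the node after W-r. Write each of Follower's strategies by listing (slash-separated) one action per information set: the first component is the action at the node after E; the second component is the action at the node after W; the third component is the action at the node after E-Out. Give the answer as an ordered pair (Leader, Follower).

(6, 7)

Trace the play path from the root:
  Leader plays E
  Follower plays In at [E]
  Leader plays C at [E-In]
→ terminal payoff (6, 7).
(Leader's choice at the node after W-r is never reached on this path, so it doesn't affect the outcome.)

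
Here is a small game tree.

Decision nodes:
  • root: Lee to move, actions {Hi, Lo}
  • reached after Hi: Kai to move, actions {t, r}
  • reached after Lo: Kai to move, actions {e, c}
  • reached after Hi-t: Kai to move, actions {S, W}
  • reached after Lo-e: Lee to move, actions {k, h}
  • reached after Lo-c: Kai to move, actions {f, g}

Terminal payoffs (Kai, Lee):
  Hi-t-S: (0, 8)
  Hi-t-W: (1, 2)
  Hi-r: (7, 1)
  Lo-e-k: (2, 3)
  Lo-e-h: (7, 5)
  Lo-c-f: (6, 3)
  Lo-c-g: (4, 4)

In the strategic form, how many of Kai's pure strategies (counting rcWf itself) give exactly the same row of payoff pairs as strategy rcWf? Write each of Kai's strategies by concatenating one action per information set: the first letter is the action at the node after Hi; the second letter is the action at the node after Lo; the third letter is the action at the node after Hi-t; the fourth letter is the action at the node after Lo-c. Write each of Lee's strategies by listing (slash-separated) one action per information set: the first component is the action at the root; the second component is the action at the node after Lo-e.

2

Row for rcWf (columns Hi/k, Hi/h, Lo/k, Lo/h): (7,1) (7,1) (6,3) (6,3).
Under rcWf, Kai's choice at the node after Hi-t can never be reached regardless of what Lee does, so varying those choices leaves every outcome unchanged.
Holding the reachable choices fixed and varying the unreachable one freely already gives 2 equivalent strategies.
No other strategy reproduces this row, so those 2 are the full class: rcSf, rcWf.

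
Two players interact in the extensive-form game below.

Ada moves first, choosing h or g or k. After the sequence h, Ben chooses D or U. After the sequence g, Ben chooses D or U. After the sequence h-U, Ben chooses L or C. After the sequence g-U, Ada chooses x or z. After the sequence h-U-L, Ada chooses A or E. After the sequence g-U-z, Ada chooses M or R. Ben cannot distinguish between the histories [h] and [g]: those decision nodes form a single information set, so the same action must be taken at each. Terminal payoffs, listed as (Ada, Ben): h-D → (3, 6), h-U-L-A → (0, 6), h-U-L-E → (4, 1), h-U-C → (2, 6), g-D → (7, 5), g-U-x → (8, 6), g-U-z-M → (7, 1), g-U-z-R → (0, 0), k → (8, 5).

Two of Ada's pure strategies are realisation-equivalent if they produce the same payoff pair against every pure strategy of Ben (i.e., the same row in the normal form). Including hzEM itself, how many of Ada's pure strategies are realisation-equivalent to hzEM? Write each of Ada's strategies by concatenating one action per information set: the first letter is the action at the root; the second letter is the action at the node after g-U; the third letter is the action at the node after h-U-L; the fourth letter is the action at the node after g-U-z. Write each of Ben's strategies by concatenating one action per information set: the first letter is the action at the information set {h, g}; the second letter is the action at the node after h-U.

4

Row for hzEM (columns DL, DC, UL, UC): (3,6) (3,6) (4,1) (2,6).
Under hzEM, Ada's choice at the node after g-U and at the node after g-U-z can never be reached regardless of what Ben does, so varying those choices leaves every outcome unchanged.
Holding the reachable choices fixed and varying the unreachable ones freely already gives 2 × 2 = 4 equivalent strategies.
No other strategy reproduces this row, so those 4 are the full class: hxEM, hxER, hzEM, hzER.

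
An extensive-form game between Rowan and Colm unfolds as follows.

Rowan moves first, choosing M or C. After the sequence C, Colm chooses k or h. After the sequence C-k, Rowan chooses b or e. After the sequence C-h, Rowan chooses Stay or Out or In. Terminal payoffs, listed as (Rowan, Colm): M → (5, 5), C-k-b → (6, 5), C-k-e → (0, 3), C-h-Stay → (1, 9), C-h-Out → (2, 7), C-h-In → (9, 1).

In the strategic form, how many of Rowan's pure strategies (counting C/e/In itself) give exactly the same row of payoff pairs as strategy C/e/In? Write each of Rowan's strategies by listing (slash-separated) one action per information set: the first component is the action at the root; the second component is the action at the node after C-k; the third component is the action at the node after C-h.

Row for C/e/In (columns k, h): (0,3) (9,1).
Every one of Rowan's information sets is on the play path for some reply by Colm when Rowan follows C/e/In.
Changing the action at any of them therefore changes at least one column, so only C/e/In itself gives this row.

1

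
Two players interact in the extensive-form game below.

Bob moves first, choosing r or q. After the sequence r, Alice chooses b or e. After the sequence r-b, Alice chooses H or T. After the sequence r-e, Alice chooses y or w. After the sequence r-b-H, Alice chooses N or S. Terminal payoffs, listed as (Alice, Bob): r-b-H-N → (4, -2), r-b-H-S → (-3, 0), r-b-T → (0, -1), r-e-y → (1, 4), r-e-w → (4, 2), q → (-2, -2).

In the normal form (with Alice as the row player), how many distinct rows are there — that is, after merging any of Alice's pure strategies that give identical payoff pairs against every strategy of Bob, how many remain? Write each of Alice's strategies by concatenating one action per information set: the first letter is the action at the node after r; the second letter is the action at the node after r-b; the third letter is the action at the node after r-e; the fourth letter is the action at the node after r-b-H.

Alice has 16 pure strategies: bHyN, bHyS, bHwN, bHwS, bTyN, bTyS, bTwN, bTwS, eHyN, eHyS, eHwN, eHwS, eTyN, eTyS, eTwN, eTwS. Columns: r, q.
{bHyN, bHwN} → row (4,-2) (-2,-2)
{bHyS, bHwS} → row (-3,0) (-2,-2)
{bTyN, bTyS, bTwN, bTwS} → row (0,-1) (-2,-2)
{eHyN, eHyS, eTyN, eTyS} → row (1,4) (-2,-2)
{eHwN, eHwS, eTwN, eTwS} → row (4,2) (-2,-2)
That's 5 distinct rows out of 16 strategies.

5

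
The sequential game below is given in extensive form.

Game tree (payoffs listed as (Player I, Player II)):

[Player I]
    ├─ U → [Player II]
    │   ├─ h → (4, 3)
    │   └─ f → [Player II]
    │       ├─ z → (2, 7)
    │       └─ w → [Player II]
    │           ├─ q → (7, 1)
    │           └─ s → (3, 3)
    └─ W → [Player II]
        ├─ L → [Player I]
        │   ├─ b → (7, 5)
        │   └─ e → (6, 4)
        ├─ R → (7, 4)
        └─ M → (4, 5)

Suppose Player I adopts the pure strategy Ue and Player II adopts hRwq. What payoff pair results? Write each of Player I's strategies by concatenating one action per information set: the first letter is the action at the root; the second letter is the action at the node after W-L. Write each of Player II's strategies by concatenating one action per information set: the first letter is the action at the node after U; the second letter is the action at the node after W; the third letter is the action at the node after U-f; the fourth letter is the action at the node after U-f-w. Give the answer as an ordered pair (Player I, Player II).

Trace the play path from the root:
  Player I plays U
  Player II plays h at [U]
→ terminal payoff (4, 3).
(Player I's choice at the node after W-L is never reached on this path, so it doesn't affect the outcome.)

(4, 3)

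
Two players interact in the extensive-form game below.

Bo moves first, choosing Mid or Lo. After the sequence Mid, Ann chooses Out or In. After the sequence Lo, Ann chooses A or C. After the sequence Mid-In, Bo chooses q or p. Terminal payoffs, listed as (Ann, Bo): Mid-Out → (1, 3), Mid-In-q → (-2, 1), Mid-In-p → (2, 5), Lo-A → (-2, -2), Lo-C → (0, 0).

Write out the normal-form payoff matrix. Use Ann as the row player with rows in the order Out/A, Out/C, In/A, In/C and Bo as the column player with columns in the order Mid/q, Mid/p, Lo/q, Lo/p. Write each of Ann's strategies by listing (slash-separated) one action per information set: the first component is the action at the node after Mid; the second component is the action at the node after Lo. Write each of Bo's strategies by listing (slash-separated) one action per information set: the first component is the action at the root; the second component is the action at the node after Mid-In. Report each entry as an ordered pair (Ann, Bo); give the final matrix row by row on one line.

Row Out/A: Mid/q→(1,3), Mid/p→(1,3), Lo/q→(-2,-2), Lo/p→(-2,-2)
Row Out/C: Mid/q→(1,3), Mid/p→(1,3), Lo/q→(0,0), Lo/p→(0,0)
Row In/A: Mid/q→(-2,1), Mid/p→(2,5), Lo/q→(-2,-2), Lo/p→(-2,-2)
Row In/C: Mid/q→(-2,1), Mid/p→(2,5), Lo/q→(0,0), Lo/p→(0,0)

Out/A: (1,3) (1,3) (-2,-2) (-2,-2) | Out/C: (1,3) (1,3) (0,0) (0,0) | In/A: (-2,1) (2,5) (-2,-2) (-2,-2) | In/C: (-2,1) (2,5) (0,0) (0,0)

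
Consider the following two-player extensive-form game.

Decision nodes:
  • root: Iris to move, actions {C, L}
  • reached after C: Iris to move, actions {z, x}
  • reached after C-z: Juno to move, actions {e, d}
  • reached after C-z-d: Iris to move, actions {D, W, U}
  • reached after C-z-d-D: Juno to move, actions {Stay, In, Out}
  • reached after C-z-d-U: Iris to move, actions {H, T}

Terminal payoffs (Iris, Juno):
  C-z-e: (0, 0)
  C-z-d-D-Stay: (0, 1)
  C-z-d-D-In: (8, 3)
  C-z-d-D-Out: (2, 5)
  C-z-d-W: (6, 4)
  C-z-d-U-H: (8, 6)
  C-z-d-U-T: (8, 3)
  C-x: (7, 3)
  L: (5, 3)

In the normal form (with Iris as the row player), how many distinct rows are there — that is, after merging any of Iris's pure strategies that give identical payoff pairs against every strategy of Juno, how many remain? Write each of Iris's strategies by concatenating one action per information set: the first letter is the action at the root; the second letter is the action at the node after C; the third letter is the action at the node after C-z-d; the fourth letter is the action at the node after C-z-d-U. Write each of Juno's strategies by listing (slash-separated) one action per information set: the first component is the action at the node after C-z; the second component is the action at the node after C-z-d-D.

Iris has 24 pure strategies: CzDH, CzDT, CzWH, CzWT, CzUH, CzUT, CxDH, CxDT, CxWH, CxWT, CxUH, CxUT, LzDH, LzDT, LzWH, LzWT, LzUH, LzUT, LxDH, LxDT, LxWH, LxWT, LxUH, LxUT. Columns: e/Stay, e/In, e/Out, d/Stay, d/In, d/Out.
{CzDH, CzDT} → row (0,0) (0,0) (0,0) (0,1) (8,3) (2,5)
{CzWH, CzWT} → row (0,0) (0,0) (0,0) (6,4) (6,4) (6,4)
{CzUH} → row (0,0) (0,0) (0,0) (8,6) (8,6) (8,6)
{CzUT} → row (0,0) (0,0) (0,0) (8,3) (8,3) (8,3)
{CxDH, CxDT, CxWH, CxWT, CxUH, CxUT} → row (7,3) (7,3) (7,3) (7,3) (7,3) (7,3)
{LzDH, LzDT, LzWH, LzWT, LzUH, LzUT, LxDH, LxDT, LxWH, LxWT, LxUH, LxUT} → row (5,3) (5,3) (5,3) (5,3) (5,3) (5,3)
That's 6 distinct rows out of 24 strategies.

6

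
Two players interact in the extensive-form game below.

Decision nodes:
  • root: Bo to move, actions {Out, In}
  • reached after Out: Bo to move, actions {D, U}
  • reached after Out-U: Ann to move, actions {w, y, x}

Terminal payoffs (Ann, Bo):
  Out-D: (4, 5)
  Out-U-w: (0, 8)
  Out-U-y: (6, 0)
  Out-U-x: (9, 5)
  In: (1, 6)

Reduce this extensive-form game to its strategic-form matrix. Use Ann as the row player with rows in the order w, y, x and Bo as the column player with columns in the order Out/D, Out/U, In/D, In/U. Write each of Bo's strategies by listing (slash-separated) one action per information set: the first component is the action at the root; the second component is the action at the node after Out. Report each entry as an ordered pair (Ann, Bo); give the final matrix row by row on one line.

w: (4,5) (0,8) (1,6) (1,6) | y: (4,5) (6,0) (1,6) (1,6) | x: (4,5) (9,5) (1,6) (1,6)

        Out/D    Out/U     In/D     In/U
   w    (4,5)    (0,8)    (1,6)    (1,6)
   y    (4,5)    (6,0)    (1,6)    (1,6)
   x    (4,5)    (9,5)    (1,6)    (1,6)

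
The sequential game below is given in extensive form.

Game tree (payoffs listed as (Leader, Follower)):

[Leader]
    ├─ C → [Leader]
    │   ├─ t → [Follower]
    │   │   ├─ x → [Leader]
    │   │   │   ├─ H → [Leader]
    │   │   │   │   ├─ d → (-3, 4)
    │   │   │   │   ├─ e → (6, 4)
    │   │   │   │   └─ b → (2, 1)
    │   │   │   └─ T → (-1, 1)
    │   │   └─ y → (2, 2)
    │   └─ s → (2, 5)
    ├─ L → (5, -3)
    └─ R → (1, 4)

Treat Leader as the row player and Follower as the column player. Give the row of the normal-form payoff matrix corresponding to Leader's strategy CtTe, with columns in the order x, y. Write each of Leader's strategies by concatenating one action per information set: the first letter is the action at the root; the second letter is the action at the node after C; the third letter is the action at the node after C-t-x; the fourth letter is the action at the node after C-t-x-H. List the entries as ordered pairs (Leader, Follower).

(-1,1) (2,2)

vs x: Leader plays C → Leader plays t at [C] → Follower plays x at [C-t] → Leader plays T at [C-t-x] → (-1, 1)
vs y: Leader plays C → Leader plays t at [C] → Follower plays y at [C-t] → (2, 2)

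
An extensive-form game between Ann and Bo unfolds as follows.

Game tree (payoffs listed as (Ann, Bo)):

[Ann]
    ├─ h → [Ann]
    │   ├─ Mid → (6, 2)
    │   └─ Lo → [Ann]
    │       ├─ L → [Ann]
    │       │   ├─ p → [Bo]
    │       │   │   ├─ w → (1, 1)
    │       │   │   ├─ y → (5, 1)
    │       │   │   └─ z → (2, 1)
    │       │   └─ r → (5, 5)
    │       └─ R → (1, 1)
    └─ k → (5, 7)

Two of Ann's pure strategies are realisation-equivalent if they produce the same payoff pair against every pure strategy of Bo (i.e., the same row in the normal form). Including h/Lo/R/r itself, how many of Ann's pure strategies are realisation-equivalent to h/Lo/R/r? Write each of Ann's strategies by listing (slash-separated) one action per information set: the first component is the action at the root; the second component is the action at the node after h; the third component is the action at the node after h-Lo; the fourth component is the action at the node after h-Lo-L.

Row for h/Lo/R/r (columns w, y, z): (1,1) (1,1) (1,1).
Under h/Lo/R/r, Ann's choice at the node after h-Lo-L can never be reached regardless of what Bo does, so varying those choices leaves every outcome unchanged.
Holding the reachable choices fixed and varying the unreachable one freely already gives 2 equivalent strategies.
No other strategy reproduces this row, so those 2 are the full class: h/Lo/R/p, h/Lo/R/r.

2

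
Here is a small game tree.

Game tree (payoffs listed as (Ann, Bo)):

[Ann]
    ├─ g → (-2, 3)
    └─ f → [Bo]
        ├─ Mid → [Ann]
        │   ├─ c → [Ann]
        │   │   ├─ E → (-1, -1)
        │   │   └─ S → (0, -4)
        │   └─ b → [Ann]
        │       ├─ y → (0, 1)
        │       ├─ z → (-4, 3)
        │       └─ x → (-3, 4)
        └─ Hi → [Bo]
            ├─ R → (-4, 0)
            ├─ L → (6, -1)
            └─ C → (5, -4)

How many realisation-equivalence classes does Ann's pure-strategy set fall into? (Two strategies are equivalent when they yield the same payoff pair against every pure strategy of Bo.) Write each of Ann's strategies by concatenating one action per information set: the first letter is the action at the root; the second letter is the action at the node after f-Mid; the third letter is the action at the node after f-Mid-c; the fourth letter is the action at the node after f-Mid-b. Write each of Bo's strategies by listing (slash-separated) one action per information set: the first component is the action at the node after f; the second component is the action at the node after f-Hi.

Ann has 24 pure strategies: gcEy, gcEz, gcEx, gcSy, gcSz, gcSx, gbEy, gbEz, gbEx, gbSy, gbSz, gbSx, fcEy, fcEz, fcEx, fcSy, fcSz, fcSx, fbEy, fbEz, fbEx, fbSy, fbSz, fbSx. Columns: Mid/R, Mid/L, Mid/C, Hi/R, Hi/L, Hi/C.
{gcEy, gcEz, gcEx, gcSy, gcSz, gcSx, gbEy, gbEz, gbEx, gbSy, gbSz, gbSx} → row (-2,3) (-2,3) (-2,3) (-2,3) (-2,3) (-2,3)
{fcEy, fcEz, fcEx} → row (-1,-1) (-1,-1) (-1,-1) (-4,0) (6,-1) (5,-4)
{fcSy, fcSz, fcSx} → row (0,-4) (0,-4) (0,-4) (-4,0) (6,-1) (5,-4)
{fbEy, fbSy} → row (0,1) (0,1) (0,1) (-4,0) (6,-1) (5,-4)
{fbEz, fbSz} → row (-4,3) (-4,3) (-4,3) (-4,0) (6,-1) (5,-4)
{fbEx, fbSx} → row (-3,4) (-3,4) (-3,4) (-4,0) (6,-1) (5,-4)
That's 6 distinct rows out of 24 strategies.

6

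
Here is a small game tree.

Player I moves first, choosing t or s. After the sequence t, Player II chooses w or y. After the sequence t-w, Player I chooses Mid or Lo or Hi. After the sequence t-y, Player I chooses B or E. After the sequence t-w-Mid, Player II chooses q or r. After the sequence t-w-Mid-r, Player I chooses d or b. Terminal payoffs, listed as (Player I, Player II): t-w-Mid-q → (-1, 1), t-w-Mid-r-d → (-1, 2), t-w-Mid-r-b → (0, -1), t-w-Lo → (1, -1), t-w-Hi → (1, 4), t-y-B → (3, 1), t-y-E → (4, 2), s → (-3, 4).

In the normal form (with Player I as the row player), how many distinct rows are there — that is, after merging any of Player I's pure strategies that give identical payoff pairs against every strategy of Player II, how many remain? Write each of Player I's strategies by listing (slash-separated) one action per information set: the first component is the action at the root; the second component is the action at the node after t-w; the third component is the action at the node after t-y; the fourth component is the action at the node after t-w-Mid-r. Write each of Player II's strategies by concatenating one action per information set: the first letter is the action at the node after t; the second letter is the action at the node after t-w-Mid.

Player I has 24 pure strategies: t/Mid/B/d, t/Mid/B/b, t/Mid/E/d, t/Mid/E/b, t/Lo/B/d, t/Lo/B/b, t/Lo/E/d, t/Lo/E/b, t/Hi/B/d, t/Hi/B/b, t/Hi/E/d, t/Hi/E/b, s/Mid/B/d, s/Mid/B/b, s/Mid/E/d, s/Mid/E/b, s/Lo/B/d, s/Lo/B/b, s/Lo/E/d, s/Lo/E/b, s/Hi/B/d, s/Hi/B/b, s/Hi/E/d, s/Hi/E/b. Columns: wq, wr, yq, yr.
{t/Mid/B/d} → row (-1,1) (-1,2) (3,1) (3,1)
{t/Mid/B/b} → row (-1,1) (0,-1) (3,1) (3,1)
{t/Mid/E/d} → row (-1,1) (-1,2) (4,2) (4,2)
{t/Mid/E/b} → row (-1,1) (0,-1) (4,2) (4,2)
{t/Lo/B/d, t/Lo/B/b} → row (1,-1) (1,-1) (3,1) (3,1)
{t/Lo/E/d, t/Lo/E/b} → row (1,-1) (1,-1) (4,2) (4,2)
{t/Hi/B/d, t/Hi/B/b} → row (1,4) (1,4) (3,1) (3,1)
{t/Hi/E/d, t/Hi/E/b} → row (1,4) (1,4) (4,2) (4,2)
{s/Mid/B/d, s/Mid/B/b, s/Mid/E/d, s/Mid/E/b, s/Lo/B/d, s/Lo/B/b, s/Lo/E/d, s/Lo/E/b, s/Hi/B/d, s/Hi/B/b, s/Hi/E/d, s/Hi/E/b} → row (-3,4) (-3,4) (-3,4) (-3,4)
That's 9 distinct rows out of 24 strategies.

9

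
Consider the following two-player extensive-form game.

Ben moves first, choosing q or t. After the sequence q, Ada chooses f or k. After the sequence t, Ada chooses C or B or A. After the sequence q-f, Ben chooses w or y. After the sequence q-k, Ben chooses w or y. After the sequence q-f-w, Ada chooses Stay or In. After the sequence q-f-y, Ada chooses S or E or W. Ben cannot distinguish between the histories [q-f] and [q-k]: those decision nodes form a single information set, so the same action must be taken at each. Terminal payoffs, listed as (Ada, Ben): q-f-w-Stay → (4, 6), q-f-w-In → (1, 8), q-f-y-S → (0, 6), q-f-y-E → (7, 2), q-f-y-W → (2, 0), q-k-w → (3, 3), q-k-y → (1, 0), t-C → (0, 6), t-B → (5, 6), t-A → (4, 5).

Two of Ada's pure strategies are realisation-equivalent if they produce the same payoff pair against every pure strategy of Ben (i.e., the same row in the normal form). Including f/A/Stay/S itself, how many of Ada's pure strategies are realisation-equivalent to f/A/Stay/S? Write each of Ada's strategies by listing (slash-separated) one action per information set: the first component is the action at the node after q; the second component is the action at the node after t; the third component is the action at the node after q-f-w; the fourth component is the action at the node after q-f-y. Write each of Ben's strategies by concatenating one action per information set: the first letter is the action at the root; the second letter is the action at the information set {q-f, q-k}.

1

Row for f/A/Stay/S (columns qw, qy, tw, ty): (4,6) (0,6) (4,5) (4,5).
Every one of Ada's information sets is on the play path for some reply by Ben when Ada follows f/A/Stay/S.
Changing the action at any of them therefore changes at least one column, so only f/A/Stay/S itself gives this row.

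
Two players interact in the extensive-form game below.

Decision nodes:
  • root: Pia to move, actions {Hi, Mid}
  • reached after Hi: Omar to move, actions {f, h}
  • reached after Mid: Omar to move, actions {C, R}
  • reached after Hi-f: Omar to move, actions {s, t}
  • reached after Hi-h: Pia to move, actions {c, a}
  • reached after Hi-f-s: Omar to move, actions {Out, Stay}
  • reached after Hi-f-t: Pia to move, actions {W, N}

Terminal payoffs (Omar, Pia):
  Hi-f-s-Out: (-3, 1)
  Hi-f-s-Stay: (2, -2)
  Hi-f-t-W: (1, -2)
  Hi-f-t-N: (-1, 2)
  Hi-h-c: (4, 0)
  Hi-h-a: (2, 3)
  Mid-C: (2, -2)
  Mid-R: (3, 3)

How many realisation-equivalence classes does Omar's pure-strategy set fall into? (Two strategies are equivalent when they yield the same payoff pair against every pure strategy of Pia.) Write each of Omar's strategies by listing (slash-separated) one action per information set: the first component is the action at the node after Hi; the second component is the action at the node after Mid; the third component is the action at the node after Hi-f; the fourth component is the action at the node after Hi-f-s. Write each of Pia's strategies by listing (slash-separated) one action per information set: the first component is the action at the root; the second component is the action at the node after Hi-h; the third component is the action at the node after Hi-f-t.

8

Omar has 16 pure strategies: f/C/s/Out, f/C/s/Stay, f/C/t/Out, f/C/t/Stay, f/R/s/Out, f/R/s/Stay, f/R/t/Out, f/R/t/Stay, h/C/s/Out, h/C/s/Stay, h/C/t/Out, h/C/t/Stay, h/R/s/Out, h/R/s/Stay, h/R/t/Out, h/R/t/Stay. Columns: Hi/c/W, Hi/c/N, Hi/a/W, Hi/a/N, Mid/c/W, Mid/c/N, Mid/a/W, Mid/a/N.
{f/C/s/Out} → row (-3,1) (-3,1) (-3,1) (-3,1) (2,-2) (2,-2) (2,-2) (2,-2)
{f/C/s/Stay} → row (2,-2) (2,-2) (2,-2) (2,-2) (2,-2) (2,-2) (2,-2) (2,-2)
{f/C/t/Out, f/C/t/Stay} → row (1,-2) (-1,2) (1,-2) (-1,2) (2,-2) (2,-2) (2,-2) (2,-2)
{f/R/s/Out} → row (-3,1) (-3,1) (-3,1) (-3,1) (3,3) (3,3) (3,3) (3,3)
{f/R/s/Stay} → row (2,-2) (2,-2) (2,-2) (2,-2) (3,3) (3,3) (3,3) (3,3)
{f/R/t/Out, f/R/t/Stay} → row (1,-2) (-1,2) (1,-2) (-1,2) (3,3) (3,3) (3,3) (3,3)
{h/C/s/Out, h/C/s/Stay, h/C/t/Out, h/C/t/Stay} → row (4,0) (4,0) (2,3) (2,3) (2,-2) (2,-2) (2,-2) (2,-2)
{h/R/s/Out, h/R/s/Stay, h/R/t/Out, h/R/t/Stay} → row (4,0) (4,0) (2,3) (2,3) (3,3) (3,3) (3,3) (3,3)
That's 8 distinct rows out of 16 strategies.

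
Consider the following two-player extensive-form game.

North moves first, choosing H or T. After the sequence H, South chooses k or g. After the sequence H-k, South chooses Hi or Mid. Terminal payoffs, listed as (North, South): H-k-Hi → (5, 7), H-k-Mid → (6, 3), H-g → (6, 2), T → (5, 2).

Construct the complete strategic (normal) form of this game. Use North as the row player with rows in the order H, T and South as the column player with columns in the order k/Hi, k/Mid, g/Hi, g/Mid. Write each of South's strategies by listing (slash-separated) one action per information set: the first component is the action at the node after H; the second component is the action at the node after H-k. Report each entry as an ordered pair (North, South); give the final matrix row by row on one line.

H: (5,7) (6,3) (6,2) (6,2) | T: (5,2) (5,2) (5,2) (5,2)

Row H: k/Hi→(5,7), k/Mid→(6,3), g/Hi→(6,2), g/Mid→(6,2)
Row T: k/Hi→(5,2), k/Mid→(5,2), g/Hi→(5,2), g/Mid→(5,2)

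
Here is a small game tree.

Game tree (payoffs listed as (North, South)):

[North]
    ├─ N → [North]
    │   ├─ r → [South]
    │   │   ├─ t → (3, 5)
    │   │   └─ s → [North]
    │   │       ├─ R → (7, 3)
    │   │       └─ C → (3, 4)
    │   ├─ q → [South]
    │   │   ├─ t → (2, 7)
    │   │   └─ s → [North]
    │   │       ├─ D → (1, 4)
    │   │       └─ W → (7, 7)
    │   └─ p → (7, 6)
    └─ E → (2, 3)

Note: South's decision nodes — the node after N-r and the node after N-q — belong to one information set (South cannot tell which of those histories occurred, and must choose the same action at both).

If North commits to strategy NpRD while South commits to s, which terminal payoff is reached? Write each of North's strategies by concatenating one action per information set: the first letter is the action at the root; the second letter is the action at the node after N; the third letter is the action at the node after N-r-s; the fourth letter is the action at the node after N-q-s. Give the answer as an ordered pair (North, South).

(7, 6)

Trace the play path from the root:
  North plays N
  North plays p at [N]
→ terminal payoff (7, 6).
(North's choice at the node after N-r-s is never reached on this path, so it doesn't affect the outcome.)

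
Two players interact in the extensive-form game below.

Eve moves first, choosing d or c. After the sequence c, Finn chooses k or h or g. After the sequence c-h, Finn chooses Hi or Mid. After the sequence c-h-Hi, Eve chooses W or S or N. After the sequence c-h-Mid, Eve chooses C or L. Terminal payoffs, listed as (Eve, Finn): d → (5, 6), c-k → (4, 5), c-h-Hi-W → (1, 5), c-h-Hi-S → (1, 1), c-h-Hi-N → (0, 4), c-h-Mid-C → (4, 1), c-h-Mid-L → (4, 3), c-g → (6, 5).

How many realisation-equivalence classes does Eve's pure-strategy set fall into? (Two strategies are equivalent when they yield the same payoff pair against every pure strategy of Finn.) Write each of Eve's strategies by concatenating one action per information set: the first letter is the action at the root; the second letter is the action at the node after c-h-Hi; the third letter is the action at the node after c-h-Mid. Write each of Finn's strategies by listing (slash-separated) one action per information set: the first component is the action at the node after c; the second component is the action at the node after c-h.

Eve has 12 pure strategies: dWC, dWL, dSC, dSL, dNC, dNL, cWC, cWL, cSC, cSL, cNC, cNL. Columns: k/Hi, k/Mid, h/Hi, h/Mid, g/Hi, g/Mid.
{dWC, dWL, dSC, dSL, dNC, dNL} → row (5,6) (5,6) (5,6) (5,6) (5,6) (5,6)
{cWC} → row (4,5) (4,5) (1,5) (4,1) (6,5) (6,5)
{cWL} → row (4,5) (4,5) (1,5) (4,3) (6,5) (6,5)
{cSC} → row (4,5) (4,5) (1,1) (4,1) (6,5) (6,5)
{cSL} → row (4,5) (4,5) (1,1) (4,3) (6,5) (6,5)
{cNC} → row (4,5) (4,5) (0,4) (4,1) (6,5) (6,5)
{cNL} → row (4,5) (4,5) (0,4) (4,3) (6,5) (6,5)
That's 7 distinct rows out of 12 strategies.

7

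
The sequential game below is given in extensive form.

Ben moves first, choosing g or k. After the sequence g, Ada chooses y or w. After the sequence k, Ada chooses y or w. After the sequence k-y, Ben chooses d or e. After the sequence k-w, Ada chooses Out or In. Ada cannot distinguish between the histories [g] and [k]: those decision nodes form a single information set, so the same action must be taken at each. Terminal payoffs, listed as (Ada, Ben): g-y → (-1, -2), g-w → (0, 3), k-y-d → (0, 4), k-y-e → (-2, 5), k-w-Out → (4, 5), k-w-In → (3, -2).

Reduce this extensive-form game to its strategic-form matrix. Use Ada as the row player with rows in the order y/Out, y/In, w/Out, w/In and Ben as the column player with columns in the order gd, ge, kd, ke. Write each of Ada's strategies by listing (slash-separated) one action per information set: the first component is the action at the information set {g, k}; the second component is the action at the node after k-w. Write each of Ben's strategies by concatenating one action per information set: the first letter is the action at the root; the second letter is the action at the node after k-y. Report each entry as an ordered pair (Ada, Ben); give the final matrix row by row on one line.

y/Out: (-1,-2) (-1,-2) (0,4) (-2,5) | y/In: (-1,-2) (-1,-2) (0,4) (-2,5) | w/Out: (0,3) (0,3) (4,5) (4,5) | w/In: (0,3) (0,3) (3,-2) (3,-2)

            gd       ge       kd       ke
y/Out  (-1,-2)  (-1,-2)    (0,4)   (-2,5)
 y/In  (-1,-2)  (-1,-2)    (0,4)   (-2,5)
w/Out    (0,3)    (0,3)    (4,5)    (4,5)
 w/In    (0,3)    (0,3)   (3,-2)   (3,-2)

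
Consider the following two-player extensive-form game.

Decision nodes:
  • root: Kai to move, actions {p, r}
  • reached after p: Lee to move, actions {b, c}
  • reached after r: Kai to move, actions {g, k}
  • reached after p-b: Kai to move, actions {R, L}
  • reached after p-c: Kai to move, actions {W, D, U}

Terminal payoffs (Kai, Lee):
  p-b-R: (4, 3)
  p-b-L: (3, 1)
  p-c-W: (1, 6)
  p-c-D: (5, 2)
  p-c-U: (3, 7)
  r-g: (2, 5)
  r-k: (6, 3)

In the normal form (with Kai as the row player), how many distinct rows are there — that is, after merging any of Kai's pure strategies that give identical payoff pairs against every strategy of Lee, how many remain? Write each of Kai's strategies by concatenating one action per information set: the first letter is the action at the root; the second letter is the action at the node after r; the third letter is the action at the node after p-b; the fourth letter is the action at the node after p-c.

8

Kai has 24 pure strategies: pgRW, pgRD, pgRU, pgLW, pgLD, pgLU, pkRW, pkRD, pkRU, pkLW, pkLD, pkLU, rgRW, rgRD, rgRU, rgLW, rgLD, rgLU, rkRW, rkRD, rkRU, rkLW, rkLD, rkLU. Columns: b, c.
{pgRW, pkRW} → row (4,3) (1,6)
{pgRD, pkRD} → row (4,3) (5,2)
{pgRU, pkRU} → row (4,3) (3,7)
{pgLW, pkLW} → row (3,1) (1,6)
{pgLD, pkLD} → row (3,1) (5,2)
{pgLU, pkLU} → row (3,1) (3,7)
{rgRW, rgRD, rgRU, rgLW, rgLD, rgLU} → row (2,5) (2,5)
{rkRW, rkRD, rkRU, rkLW, rkLD, rkLU} → row (6,3) (6,3)
That's 8 distinct rows out of 24 strategies.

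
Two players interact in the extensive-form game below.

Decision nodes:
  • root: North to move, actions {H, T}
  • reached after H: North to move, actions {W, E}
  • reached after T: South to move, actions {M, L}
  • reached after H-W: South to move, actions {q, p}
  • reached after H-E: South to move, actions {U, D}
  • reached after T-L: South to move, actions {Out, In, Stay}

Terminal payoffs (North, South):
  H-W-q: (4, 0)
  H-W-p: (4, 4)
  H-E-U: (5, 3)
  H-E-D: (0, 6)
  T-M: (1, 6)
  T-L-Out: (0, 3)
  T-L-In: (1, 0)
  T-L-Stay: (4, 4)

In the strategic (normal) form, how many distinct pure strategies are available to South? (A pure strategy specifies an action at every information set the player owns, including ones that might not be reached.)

South owns the node after T with actions {M, L} — two choices.
South owns the node after H-W with actions {q, p} — two choices.
South owns the node after H-E with actions {U, D} — two choices.
South owns the node after T-L with actions {Out, In, Stay} — three choices.
A pure strategy fixes one action at each information set independently, so the count is the product 2 × 2 × 2 × 3 = 24.
(For reference, North has 4 pure strategies, giving a 24×4 normal-form matrix.)

24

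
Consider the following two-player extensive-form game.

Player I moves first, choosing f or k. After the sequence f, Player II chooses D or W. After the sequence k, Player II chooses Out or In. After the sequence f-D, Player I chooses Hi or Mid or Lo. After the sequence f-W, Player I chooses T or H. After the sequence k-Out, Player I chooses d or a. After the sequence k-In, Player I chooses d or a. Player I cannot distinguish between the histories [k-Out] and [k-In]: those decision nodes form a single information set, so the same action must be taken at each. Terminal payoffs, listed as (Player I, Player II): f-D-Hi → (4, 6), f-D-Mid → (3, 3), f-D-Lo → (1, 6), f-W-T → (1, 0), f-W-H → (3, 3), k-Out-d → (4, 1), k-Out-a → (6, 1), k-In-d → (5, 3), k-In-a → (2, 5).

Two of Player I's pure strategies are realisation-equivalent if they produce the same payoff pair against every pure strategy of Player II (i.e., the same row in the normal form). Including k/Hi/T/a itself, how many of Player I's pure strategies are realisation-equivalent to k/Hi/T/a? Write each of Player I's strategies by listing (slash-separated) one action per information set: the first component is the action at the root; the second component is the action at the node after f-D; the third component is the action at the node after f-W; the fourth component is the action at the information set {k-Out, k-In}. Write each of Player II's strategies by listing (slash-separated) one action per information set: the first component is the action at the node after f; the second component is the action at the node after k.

6

Row for k/Hi/T/a (columns D/Out, D/In, W/Out, W/In): (6,1) (2,5) (6,1) (2,5).
Under k/Hi/T/a, Player I's choice at the node after f-D and at the node after f-W can never be reached regardless of what Player II does, so varying those choices leaves every outcome unchanged.
Holding the reachable choices fixed and varying the unreachable ones freely already gives 3 × 2 = 6 equivalent strategies.
No other strategy reproduces this row, so those 6 are the full class: k/Hi/T/a, k/Hi/H/a, k/Mid/T/a, k/Mid/H/a, k/Lo/T/a, k/Lo/H/a.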